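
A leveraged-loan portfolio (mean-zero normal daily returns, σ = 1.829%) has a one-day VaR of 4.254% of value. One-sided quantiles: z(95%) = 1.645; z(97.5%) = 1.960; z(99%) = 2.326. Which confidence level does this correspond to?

Implied z = VaR/σ = 4.254 / 1.829 = 2.326.
This matches z(99%) = 2.326.

99%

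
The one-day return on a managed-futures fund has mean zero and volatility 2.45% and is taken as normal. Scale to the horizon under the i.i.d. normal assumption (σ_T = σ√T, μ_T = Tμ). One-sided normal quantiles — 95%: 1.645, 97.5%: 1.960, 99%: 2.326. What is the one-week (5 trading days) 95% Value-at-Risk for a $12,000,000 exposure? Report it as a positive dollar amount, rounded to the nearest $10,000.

$1,080,000

σ_{5d} = 2.45% × √5 = 5.478%.
VaR = 1.645 × 5.478% = 9.011%.
On $12,000,000: 0.09011 × $12,000,000 = $1,081,320.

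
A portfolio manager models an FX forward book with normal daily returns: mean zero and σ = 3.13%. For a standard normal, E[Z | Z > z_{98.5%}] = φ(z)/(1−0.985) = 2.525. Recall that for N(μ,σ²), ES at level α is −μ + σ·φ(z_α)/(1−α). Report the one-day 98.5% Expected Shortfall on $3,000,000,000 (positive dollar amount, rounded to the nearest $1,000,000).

ES = 3.13% × 2.525 = 7.903%.
On $3,000,000,000: 0.07903 × $3,000,000,000 = $237,090,000.

$237,000,000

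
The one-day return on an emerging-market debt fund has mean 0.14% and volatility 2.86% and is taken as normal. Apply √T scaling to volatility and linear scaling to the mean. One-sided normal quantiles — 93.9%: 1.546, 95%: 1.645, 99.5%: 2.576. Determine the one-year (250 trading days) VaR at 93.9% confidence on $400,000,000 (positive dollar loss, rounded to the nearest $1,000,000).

$140,000,000

σ_{250d} = 2.86% × √250 = 45.221%; μ_{250d} = 250 × 0.14% = 35.000%.
VaR = −(35.000%) + 1.546 × 45.221% = 34.912%.
On $400,000,000: 0.34912 × $400,000,000 = $139,648,000.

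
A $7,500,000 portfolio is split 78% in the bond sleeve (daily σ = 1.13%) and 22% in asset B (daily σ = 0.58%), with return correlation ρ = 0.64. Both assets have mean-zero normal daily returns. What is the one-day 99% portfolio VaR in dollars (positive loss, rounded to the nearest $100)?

σ_p² = 0.78²·1.13² + 0.22²·0.58² + 2·0.64·0.78·0.22·1.13·0.58 = 0.9371 (%²).
σ_p = √0.9371 = 0.968%.
At 99%, z = 2.326.
VaR = 2.326 × 0.968% = 2.252%; on $7,500,000 that is $168,900.

$168,900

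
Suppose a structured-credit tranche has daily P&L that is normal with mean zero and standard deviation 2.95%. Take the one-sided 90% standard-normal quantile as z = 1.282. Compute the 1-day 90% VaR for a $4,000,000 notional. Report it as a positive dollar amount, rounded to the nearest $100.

$151,300

VaR = z·σ = 1.282 × 2.95% = 3.782%.
On $4,000,000: 0.03782 × $4,000,000 = $151,280.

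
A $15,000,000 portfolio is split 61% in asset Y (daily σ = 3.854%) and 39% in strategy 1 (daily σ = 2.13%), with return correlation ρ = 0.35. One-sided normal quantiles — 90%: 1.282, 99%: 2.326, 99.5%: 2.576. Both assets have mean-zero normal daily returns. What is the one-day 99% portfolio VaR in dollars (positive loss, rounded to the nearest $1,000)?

σ_p² = 0.61²·3.854² + 0.39²·2.13² + 2·0.35·0.61·0.39·3.854·2.13 = 7.5840 (%²).
σ_p = √7.5840 = 2.754%.
VaR = 2.326 × 2.754% = 6.406%; on $15,000,000 that is $960,900.

$961,000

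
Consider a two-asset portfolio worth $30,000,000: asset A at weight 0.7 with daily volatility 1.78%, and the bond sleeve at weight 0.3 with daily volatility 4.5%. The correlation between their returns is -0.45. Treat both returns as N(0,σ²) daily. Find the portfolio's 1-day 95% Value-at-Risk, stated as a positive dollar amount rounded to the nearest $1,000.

$673,000

σ_p² = 0.7²·1.78² + 0.3²·4.5² + 2·-0.45·0.7·0.3·1.78·4.5 = 1.8611 (%²).
σ_p = √1.8611 = 1.364%.
At 95%, z = 1.645.
VaR = 1.645 × 1.364% = 2.244%; on $30,000,000 that is $673,200.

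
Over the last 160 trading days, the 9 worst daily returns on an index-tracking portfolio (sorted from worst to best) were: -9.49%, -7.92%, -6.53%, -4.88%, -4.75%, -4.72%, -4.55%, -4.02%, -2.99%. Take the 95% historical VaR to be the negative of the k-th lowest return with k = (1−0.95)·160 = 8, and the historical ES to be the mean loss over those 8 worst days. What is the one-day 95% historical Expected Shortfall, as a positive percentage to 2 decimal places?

5.86%

The 8 worst returns sum to -46.86%.
ES = −(-46.86%) / 8 = 5.8575% ≈ 5.86%.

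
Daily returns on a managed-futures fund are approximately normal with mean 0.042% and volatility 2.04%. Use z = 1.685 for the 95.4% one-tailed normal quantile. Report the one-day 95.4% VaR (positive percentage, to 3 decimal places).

VaR = −μ + z·σ = −(0.042%) + 1.685 × 2.04% = 3.395%.

3.395%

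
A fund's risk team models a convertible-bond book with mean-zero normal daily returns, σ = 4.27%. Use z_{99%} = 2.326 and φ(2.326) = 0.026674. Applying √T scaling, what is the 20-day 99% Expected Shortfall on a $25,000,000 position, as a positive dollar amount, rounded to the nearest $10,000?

$12,730,000

σ_{20d} = 4.27% × √20 = 19.096%.
ES multiplier = φ(z)/(1−α) = 0.026674/0.01 = 2.667.
ES = 19.096% × 2.667 = 50.929%; on $25,000,000: $12,732,250.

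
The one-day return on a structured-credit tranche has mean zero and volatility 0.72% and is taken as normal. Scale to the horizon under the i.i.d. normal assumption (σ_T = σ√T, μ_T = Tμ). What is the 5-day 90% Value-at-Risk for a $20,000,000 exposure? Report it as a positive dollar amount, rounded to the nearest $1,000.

$413,000

At 90%, z = 1.282.
σ_{5d} = 0.72% × √5 = 1.610%.
VaR = 1.282 × 1.610% = 2.064%.
On $20,000,000: 0.02064 × $20,000,000 = $412,800.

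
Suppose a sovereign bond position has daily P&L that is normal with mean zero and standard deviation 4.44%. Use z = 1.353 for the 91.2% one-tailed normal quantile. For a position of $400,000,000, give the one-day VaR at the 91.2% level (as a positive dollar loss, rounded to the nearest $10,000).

$24,030,000

VaR = z·σ = 1.353 × 4.44% = 6.007%.
On $400,000,000: 0.06007 × $400,000,000 = $24,028,000.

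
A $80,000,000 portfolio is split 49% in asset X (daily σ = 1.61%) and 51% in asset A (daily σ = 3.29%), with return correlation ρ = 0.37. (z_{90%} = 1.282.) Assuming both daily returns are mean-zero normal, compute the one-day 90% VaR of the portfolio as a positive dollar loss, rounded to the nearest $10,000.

σ_p² = 0.49²·1.61² + 0.51²·3.29² + 2·0.37·0.49·0.51·1.61·3.29 = 4.4172 (%²).
σ_p = √4.4172 = 2.102%.
VaR = 1.282 × 2.102% = 2.695%; on $80,000,000 that is $2,156,000.

$2,160,000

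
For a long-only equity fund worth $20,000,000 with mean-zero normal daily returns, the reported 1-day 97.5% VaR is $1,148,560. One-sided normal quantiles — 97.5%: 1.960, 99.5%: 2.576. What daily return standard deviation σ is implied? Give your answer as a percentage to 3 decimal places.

VaR as a fraction: $1,148,560 / $20,000,000 = 5.743%.
σ = VaR / z = 5.743% / 1.960 = 2.930%.

2.930%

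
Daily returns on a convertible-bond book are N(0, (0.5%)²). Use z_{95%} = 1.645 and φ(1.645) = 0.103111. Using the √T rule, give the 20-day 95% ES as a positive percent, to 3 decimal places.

4.611%

σ_{20d} = 0.5% × √20 = 2.236%.
ES multiplier = φ(z)/(1−α) = 0.103111/0.05 = 2.062.
ES = 2.236% × 2.062 = 4.611%.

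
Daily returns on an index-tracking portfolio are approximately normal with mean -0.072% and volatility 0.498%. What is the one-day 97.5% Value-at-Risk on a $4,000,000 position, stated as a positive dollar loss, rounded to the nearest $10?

At 97.5% one-sided, z = 1.960.
VaR = −μ + z·σ = −(-0.072%) + 1.960 × 0.498% = 1.048%.
On $4,000,000: 0.01048 × $4,000,000 = $41,920.

$41,920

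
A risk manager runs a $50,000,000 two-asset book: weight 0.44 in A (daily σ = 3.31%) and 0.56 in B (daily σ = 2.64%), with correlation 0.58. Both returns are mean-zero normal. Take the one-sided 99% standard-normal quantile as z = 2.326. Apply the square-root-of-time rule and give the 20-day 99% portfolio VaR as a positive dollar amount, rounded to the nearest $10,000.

σ_p = √(0.44²·3.31² + 0.56²·2.64² + 2·0.58·0.44·0.56·3.31·2.64) = 2.609%.
σ_{20d} = 2.609% × √20 = 11.668%.
VaR = 2.326 × 11.668% = 27.140%; on $50,000,000 that is $13,570,000.

$13,570,000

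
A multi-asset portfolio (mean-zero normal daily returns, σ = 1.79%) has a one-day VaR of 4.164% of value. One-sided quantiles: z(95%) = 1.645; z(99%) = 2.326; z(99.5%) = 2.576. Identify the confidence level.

Implied z = VaR/σ = 4.164 / 1.79 = 2.326.
This matches z(99%) = 2.326.

99%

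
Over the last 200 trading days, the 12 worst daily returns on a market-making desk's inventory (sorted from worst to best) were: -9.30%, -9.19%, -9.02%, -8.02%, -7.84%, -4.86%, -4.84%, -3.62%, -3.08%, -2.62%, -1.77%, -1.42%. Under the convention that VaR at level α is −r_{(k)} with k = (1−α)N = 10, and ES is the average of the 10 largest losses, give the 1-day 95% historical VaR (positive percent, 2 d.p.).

k = 10; the 10th lowest return is -2.62%, so VaR = 2.62%.

2.62%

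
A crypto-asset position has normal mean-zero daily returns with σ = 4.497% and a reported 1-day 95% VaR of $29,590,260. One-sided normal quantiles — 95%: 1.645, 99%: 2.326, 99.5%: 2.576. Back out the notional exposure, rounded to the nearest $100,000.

VaR as a fraction of value: z·σ = 1.645 × 4.497% = 7.39757%.
Position = $29,590,260 / 0.0739757 = $400,000,000.

$400,000,000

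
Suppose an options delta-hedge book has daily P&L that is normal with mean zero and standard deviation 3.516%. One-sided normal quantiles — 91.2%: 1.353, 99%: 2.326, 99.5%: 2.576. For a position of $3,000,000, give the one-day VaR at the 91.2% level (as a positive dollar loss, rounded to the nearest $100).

$142,700

VaR = z·σ = 1.353 × 3.516% = 4.757%.
On $3,000,000: 0.04757 × $3,000,000 = $142,710.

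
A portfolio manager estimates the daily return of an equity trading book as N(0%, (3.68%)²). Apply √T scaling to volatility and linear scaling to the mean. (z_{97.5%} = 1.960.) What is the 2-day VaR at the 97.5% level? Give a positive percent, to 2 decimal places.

10.20%

σ_{2d} = 3.68% × √2 = 5.204%.
VaR = 1.960 × 5.204% = 10.200%.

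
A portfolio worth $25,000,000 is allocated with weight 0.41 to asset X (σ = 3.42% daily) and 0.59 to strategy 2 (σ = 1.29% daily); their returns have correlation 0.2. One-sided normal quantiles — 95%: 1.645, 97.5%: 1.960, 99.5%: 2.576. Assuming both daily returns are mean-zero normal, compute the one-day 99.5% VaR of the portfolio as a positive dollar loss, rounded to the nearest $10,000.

σ_p² = 0.41²·3.42² + 0.59²·1.29² + 2·0.2·0.41·0.59·3.42·1.29 = 2.9723 (%²).
σ_p = √2.9723 = 1.724%.
VaR = 2.576 × 1.724% = 4.441%; on $25,000,000 that is $1,110,250.

$1,110,000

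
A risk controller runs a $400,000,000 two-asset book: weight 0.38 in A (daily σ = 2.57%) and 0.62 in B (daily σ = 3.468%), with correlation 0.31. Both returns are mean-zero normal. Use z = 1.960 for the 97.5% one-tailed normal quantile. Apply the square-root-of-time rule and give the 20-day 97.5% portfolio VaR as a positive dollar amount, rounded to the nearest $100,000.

σ_p = √(0.38²·2.57² + 0.62²·3.468² + 2·0.31·0.38·0.62·2.57·3.468) = 2.623%.
σ_{20d} = 2.623% × √20 = 11.730%.
VaR = 1.960 × 11.730% = 22.991%; on $400,000,000 that is $91,964,000.

$92,000,000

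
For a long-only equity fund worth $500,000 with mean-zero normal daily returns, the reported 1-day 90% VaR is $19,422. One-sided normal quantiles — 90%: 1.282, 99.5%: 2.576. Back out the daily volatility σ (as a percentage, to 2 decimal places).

VaR as a fraction: $19,422 / $500,000 = 3.884%.
σ = VaR / z = 3.884% / 1.282 = 3.030%.

3.03%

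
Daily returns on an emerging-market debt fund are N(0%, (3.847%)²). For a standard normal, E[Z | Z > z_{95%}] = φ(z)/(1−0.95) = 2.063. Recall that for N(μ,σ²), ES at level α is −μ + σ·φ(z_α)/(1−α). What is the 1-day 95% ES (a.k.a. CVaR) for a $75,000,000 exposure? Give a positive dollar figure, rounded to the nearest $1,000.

ES = 3.847% × 2.063 = 7.936%.
On $75,000,000: 0.07936 × $75,000,000 = $5,952,000.

$5,952,000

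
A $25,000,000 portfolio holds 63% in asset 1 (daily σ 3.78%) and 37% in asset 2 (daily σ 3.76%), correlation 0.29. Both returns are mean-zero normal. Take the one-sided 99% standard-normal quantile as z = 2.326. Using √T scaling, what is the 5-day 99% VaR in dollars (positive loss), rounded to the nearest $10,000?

$4,010,000

σ_p = √(0.63²·3.78² + 0.37²·3.76² + 2·0.29·0.63·0.37·3.78·3.76) = 3.087%.
σ_{5d} = 3.087% × √5 = 6.903%.
VaR = 2.326 × 6.903% = 16.056%; on $25,000,000 that is $4,014,000.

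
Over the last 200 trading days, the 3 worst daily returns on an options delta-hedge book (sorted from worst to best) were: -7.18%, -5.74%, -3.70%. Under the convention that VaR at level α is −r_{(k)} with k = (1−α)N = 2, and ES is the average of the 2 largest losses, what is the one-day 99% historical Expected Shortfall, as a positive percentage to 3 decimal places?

The 2 worst returns sum to -12.92%.
ES = −(-12.92%) / 2 = 6.46% ≈ 6.460%.

6.460%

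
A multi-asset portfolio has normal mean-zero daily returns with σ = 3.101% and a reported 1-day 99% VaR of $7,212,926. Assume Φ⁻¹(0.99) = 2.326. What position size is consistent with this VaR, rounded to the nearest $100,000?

$100,000,000

VaR as a fraction of value: z·σ = 2.326 × 3.101% = 7.21293%.
Position = $7,212,926 / 0.0721293 = $100,000,000.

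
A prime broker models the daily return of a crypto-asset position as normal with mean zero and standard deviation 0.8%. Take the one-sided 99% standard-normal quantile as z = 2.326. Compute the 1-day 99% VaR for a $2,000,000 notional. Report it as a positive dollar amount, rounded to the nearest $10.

VaR = z·σ = 2.326 × 0.8% = 1.861%.
On $2,000,000: 0.01861 × $2,000,000 = $37,220.

$37,220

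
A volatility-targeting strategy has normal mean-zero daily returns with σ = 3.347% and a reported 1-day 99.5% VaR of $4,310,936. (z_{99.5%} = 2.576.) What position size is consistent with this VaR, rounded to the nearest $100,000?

$50,000,000

VaR as a fraction of value: z·σ = 2.576 × 3.347% = 8.62187%.
Position = $4,310,936 / 0.0862187 = $50,000,000.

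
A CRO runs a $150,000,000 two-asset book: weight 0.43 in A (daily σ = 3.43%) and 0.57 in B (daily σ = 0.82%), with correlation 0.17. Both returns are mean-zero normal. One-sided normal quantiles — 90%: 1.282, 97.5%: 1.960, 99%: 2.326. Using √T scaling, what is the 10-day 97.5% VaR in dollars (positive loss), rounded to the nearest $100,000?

σ_p = √(0.43²·3.43² + 0.57²·0.82² + 2·0.17·0.43·0.57·3.43·0.82) = 1.621%.
σ_{10d} = 1.621% × √10 = 5.126%.
VaR = 1.960 × 5.126% = 10.047%; on $150,000,000 that is $15,070,500.

$15,100,000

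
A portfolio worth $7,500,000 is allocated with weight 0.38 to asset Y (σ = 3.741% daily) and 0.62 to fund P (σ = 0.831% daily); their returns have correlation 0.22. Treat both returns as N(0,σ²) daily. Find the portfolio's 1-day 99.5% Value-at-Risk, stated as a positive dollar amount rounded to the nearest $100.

σ_p² = 0.38²·3.741² + 0.62²·0.831² + 2·0.22·0.38·0.62·3.741·0.831 = 2.6086 (%²).
σ_p = √2.6086 = 1.615%.
At 99.5%, z = 2.576.
VaR = 2.576 × 1.615% = 4.160%; on $7,500,000 that is $312,000.

$312,000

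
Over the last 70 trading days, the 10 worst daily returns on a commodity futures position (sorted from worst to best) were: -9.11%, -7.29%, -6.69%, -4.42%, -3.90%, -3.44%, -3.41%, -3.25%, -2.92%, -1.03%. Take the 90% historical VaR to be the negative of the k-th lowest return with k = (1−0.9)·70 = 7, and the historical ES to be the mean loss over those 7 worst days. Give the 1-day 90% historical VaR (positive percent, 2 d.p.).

k = 7; the 7th lowest return is -3.41%, so VaR = 3.41%.

3.41%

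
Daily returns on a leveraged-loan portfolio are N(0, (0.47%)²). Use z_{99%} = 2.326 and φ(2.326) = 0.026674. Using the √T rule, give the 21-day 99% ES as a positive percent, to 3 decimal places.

5.745%

σ_{21d} = 0.47% × √21 = 2.154%.
ES multiplier = φ(z)/(1−α) = 0.026674/0.01 = 2.667.
ES = 2.154% × 2.667 = 5.745%.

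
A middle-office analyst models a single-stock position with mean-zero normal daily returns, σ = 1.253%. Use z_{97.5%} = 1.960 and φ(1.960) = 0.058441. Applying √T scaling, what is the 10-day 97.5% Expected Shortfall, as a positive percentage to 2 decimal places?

σ_{10d} = 1.253% × √10 = 3.962%.
ES multiplier = φ(z)/(1−α) = 0.058441/0.025 = 2.338.
ES = 3.962% × 2.338 = 9.263%.

9.26%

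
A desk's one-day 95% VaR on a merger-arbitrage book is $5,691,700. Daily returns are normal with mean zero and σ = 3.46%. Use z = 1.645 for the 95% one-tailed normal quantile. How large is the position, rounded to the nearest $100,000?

VaR as a fraction of value: z·σ = 1.645 × 3.46% = 5.6917%.
Position = $5,691,700 / 0.056917 = $100,000,000.

$100,000,000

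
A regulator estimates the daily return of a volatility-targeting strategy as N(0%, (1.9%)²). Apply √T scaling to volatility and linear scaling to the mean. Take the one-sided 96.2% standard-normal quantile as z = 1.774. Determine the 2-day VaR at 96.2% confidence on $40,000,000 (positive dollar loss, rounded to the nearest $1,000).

$1,907,000

σ_{2d} = 1.9% × √2 = 2.687%.
VaR = 1.774 × 2.687% = 4.767%.
On $40,000,000: 0.04767 × $40,000,000 = $1,906,800.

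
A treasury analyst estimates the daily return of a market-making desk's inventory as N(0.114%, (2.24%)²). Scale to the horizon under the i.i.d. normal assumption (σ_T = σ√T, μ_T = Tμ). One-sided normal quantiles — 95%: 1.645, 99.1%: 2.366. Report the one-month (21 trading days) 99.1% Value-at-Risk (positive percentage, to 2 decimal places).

σ_{21d} = 2.24% × √21 = 10.265%; μ_{21d} = 21 × 0.114% = 2.394%.
VaR = −(2.394%) + 2.366 × 10.265% = 21.893%.

21.89%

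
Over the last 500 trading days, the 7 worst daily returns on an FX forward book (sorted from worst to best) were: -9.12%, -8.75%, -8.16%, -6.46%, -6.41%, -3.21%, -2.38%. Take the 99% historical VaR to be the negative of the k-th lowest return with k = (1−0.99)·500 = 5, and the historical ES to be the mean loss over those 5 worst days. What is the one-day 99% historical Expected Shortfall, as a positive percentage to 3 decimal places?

7.780%

The 5 worst returns sum to -38.90%.
ES = −(-38.90%) / 5 = 7.78% ≈ 7.780%.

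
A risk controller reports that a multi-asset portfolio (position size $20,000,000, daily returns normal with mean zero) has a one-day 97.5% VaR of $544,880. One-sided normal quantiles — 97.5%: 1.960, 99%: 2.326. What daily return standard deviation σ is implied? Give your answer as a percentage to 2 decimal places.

VaR as a fraction: $544,880 / $20,000,000 = 2.724%.
σ = VaR / z = 2.724% / 1.960 = 1.390%.

1.39%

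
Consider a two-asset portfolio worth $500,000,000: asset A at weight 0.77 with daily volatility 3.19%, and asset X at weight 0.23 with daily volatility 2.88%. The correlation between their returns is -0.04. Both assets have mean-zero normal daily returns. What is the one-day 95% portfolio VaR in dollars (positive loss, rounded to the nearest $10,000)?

$20,710,000

σ_p² = 0.77²·3.19² + 0.23²·2.88² + 2·-0.04·0.77·0.23·3.19·2.88 = 6.3420 (%²).
σ_p = √6.3420 = 2.518%.
At 95%, z = 1.645.
VaR = 1.645 × 2.518% = 4.142%; on $500,000,000 that is $20,710,000.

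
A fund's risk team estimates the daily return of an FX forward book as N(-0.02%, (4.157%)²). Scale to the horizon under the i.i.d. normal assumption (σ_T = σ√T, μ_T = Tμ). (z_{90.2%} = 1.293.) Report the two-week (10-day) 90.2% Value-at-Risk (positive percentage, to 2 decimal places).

17.20%

σ_{10d} = 4.157% × √10 = 13.146%; μ_{10d} = 10 × -0.02% = -0.200%.
VaR = −(-0.200%) + 1.293 × 13.146% = 17.198%.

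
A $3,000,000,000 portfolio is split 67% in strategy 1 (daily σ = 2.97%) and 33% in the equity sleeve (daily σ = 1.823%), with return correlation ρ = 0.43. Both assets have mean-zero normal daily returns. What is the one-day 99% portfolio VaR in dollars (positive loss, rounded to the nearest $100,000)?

σ_p² = 0.67²·2.97² + 0.33²·1.823² + 2·0.43·0.67·0.33·2.97·1.823 = 5.3511 (%²).
σ_p = √5.3511 = 2.313%.
At 99%, z = 2.326.
VaR = 2.326 × 2.313% = 5.380%; on $3,000,000,000 that is $161,400,000.

$161,400,000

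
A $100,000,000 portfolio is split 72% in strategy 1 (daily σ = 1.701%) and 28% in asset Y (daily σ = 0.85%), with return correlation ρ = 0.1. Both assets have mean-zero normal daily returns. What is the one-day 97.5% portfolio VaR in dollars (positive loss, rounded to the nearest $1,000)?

σ_p² = 0.72²·1.701² + 0.28²·0.85² + 2·0.1·0.72·0.28·1.701·0.85 = 1.6149 (%²).
σ_p = √1.6149 = 1.271%.
At 97.5%, z = 1.960.
VaR = 1.960 × 1.271% = 2.491%; on $100,000,000 that is $2,491,000.

$2,491,000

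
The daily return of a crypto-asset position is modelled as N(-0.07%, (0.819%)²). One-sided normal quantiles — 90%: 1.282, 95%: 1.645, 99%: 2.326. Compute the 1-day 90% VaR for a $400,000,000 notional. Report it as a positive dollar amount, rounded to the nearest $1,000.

VaR = −μ + z·σ = −(-0.07%) + 1.282 × 0.819% = 1.120%.
On $400,000,000: 0.01120 × $400,000,000 = $4,480,000.

$4,480,000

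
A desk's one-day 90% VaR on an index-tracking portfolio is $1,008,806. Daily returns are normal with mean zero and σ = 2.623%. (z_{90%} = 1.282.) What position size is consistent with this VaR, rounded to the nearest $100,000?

$30,000,000

VaR as a fraction of value: z·σ = 1.282 × 2.623% = 3.36269%.
Position = $1,008,806 / 0.0336269 = $30,000,006.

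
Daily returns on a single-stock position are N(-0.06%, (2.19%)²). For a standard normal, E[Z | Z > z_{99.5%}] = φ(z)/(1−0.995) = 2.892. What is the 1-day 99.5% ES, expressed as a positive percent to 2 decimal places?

6.39%

ES = −(-0.06%) + 2.19% × 2.892 = 6.393%.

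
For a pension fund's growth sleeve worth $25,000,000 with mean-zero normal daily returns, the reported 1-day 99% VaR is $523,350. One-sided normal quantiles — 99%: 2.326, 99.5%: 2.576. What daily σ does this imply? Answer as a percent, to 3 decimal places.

VaR as a fraction: $523,350 / $25,000,000 = 2.093%.
σ = VaR / z = 2.093% / 2.326 = 0.900%.

0.900%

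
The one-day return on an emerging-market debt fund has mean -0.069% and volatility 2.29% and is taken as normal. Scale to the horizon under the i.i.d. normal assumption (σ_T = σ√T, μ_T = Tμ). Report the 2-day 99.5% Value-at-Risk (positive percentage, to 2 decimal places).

At 99.5%, z = 2.576.
σ_{2d} = 2.29% × √2 = 3.239%; μ_{2d} = 2 × -0.069% = -0.138%.
VaR = −(-0.138%) + 2.576 × 3.239% = 8.482%.

8.48%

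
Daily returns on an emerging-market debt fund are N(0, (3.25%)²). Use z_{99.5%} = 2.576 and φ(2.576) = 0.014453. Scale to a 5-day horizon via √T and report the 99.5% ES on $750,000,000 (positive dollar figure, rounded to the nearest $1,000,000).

σ_{5d} = 3.25% × √5 = 7.267%.
ES multiplier = φ(z)/(1−α) = 0.014453/0.005 = 2.891.
ES = 7.267% × 2.891 = 21.009%; on $750,000,000: $157,567,500.

$158,000,000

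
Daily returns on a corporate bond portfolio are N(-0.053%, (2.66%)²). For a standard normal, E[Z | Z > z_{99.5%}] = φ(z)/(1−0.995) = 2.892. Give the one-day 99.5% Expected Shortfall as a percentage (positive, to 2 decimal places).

ES = −(-0.053%) + 2.66% × 2.892 = 7.746%.

7.75%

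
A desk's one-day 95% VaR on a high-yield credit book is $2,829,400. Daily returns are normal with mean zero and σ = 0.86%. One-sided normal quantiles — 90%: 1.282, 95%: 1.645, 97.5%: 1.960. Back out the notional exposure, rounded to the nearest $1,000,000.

VaR as a fraction of value: z·σ = 1.645 × 0.86% = 1.4147%.
Position = $2,829,400 / 0.014147 = $200,000,000.

$200,000,000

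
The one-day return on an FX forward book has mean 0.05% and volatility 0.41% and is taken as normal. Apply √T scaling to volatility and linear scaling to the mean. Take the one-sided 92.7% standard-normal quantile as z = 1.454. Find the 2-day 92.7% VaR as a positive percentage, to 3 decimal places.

0.743%

σ_{2d} = 0.41% × √2 = 0.580%; μ_{2d} = 2 × 0.05% = 0.100%.
VaR = −(0.100%) + 1.454 × 0.580% = 0.743%.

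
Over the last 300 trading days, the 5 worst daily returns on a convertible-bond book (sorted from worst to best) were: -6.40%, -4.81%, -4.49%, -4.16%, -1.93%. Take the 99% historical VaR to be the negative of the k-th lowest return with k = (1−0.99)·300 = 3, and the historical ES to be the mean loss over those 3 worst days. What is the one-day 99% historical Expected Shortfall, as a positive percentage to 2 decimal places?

5.23%

The 3 worst returns sum to -15.70%.
ES = −(-15.70%) / 3 = 5.2333…% ≈ 5.23%.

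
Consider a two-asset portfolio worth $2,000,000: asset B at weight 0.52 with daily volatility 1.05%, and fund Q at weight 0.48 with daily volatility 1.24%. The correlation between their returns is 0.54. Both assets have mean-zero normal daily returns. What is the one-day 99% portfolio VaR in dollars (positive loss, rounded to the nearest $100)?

σ_p² = 0.52²·1.05² + 0.48²·1.24² + 2·0.54·0.52·0.48·1.05·1.24 = 1.0034 (%²).
σ_p = √1.0034 = 1.002%.
At 99%, z = 2.326.
VaR = 2.326 × 1.002% = 2.331%; on $2,000,000 that is $46,620.

$46,600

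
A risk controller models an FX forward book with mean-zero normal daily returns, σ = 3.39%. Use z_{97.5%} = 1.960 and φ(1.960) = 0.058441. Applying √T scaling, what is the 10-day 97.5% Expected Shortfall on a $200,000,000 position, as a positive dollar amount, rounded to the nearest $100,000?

σ_{10d} = 3.39% × √10 = 10.720%.
ES multiplier = φ(z)/(1−α) = 0.058441/0.025 = 2.338.
ES = 10.720% × 2.338 = 25.063%; on $200,000,000: $50,126,000.

$50,100,000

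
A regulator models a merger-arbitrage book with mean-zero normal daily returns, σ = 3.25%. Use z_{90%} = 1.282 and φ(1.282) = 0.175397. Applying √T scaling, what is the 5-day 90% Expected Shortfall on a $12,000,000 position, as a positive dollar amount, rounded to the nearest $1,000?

$1,530,000

σ_{5d} = 3.25% × √5 = 7.267%.
ES multiplier = φ(z)/(1−α) = 0.175397/0.1 = 1.754.
ES = 7.267% × 1.754 = 12.746%; on $12,000,000: $1,529,520.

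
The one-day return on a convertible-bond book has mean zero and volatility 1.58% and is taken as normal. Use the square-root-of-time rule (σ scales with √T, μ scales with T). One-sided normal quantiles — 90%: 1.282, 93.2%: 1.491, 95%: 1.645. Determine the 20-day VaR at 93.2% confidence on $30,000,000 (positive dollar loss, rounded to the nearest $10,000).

$3,160,000

σ_{20d} = 1.58% × √20 = 7.066%.
VaR = 1.491 × 7.066% = 10.535%.
On $30,000,000: 0.10535 × $30,000,000 = $3,160,500.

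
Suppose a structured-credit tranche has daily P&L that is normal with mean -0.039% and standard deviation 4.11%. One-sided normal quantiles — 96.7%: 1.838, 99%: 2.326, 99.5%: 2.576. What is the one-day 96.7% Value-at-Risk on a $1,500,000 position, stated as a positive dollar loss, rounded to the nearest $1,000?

VaR = −μ + z·σ = −(-0.039%) + 1.838 × 4.11% = 7.593%.
On $1,500,000: 0.07593 × $1,500,000 = $113,895.

$114,000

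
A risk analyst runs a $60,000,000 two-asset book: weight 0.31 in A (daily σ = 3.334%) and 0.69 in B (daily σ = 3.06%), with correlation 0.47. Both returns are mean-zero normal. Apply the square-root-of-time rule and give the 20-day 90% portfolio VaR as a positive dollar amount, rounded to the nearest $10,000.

$9,470,000

σ_p = √(0.31²·3.334² + 0.69²·3.06² + 2·0.47·0.31·0.69·3.334·3.06) = 2.753%.
σ_{20d} = 2.753% × √20 = 12.312%.
z(90%) = 1.282.
VaR = 1.282 × 12.312% = 15.784%; on $60,000,000 that is $9,470,400.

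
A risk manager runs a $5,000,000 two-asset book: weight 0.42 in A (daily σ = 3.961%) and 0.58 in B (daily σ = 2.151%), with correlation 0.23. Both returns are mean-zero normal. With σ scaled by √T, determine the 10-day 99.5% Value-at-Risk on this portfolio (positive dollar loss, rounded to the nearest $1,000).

$936,000

σ_p = √(0.42²·3.961² + 0.58²·2.151² + 2·0.23·0.42·0.58·3.961·2.151) = 2.298%.
σ_{10d} = 2.298% × √10 = 7.267%.
z(99.5%) = 2.576.
VaR = 2.576 × 7.267% = 18.720%; on $5,000,000 that is $936,000.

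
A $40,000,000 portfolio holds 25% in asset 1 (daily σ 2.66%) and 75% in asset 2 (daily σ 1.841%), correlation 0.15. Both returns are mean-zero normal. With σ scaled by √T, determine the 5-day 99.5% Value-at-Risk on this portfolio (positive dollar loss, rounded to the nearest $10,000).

σ_p = √(0.25²·2.66² + 0.75²·1.841² + 2·0.15·0.25·0.75·2.66·1.841) = 1.620%.
σ_{5d} = 1.620% × √5 = 3.622%.
z(99.5%) = 2.576.
VaR = 2.576 × 3.622% = 9.330%; on $40,000,000 that is $3,732,000.

$3,730,000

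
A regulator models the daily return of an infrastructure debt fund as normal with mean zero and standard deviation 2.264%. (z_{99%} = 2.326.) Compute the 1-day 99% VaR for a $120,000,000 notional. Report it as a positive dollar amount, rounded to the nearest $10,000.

$6,320,000

VaR = z·σ = 2.326 × 2.264% = 5.266%.
On $120,000,000: 0.05266 × $120,000,000 = $6,319,200.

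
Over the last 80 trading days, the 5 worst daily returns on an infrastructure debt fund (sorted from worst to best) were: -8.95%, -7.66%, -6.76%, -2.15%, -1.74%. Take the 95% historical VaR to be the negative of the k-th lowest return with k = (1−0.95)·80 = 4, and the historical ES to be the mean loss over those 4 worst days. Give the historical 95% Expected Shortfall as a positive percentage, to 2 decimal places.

6.38%

The 4 worst returns sum to -25.52%.
ES = −(-25.52%) / 4 = 6.38%.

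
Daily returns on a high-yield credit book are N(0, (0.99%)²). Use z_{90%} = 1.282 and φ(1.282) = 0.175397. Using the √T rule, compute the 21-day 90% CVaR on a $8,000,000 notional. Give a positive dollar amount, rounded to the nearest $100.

$636,600

σ_{21d} = 0.99% × √21 = 4.537%.
ES multiplier = φ(z)/(1−α) = 0.175397/0.1 = 1.754.
ES = 4.537% × 1.754 = 7.958%; on $8,000,000: $636,640.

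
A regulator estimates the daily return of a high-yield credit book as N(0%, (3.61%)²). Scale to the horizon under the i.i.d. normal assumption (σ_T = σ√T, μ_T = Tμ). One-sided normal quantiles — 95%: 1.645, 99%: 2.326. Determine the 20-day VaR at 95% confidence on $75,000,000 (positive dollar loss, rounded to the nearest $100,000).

σ_{20d} = 3.61% × √20 = 16.144%.
VaR = 1.645 × 16.144% = 26.557%.
On $75,000,000: 0.26557 × $75,000,000 = $19,917,750.

$19,900,000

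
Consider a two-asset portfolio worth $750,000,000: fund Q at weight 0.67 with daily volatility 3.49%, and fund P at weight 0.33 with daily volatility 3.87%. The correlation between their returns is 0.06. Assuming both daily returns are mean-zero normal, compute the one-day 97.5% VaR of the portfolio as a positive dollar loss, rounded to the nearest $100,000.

$40,100,000

σ_p² = 0.67²·3.49² + 0.33²·3.87² + 2·0.06·0.67·0.33·3.49·3.87 = 7.4570 (%²).
σ_p = √7.4570 = 2.731%.
At 97.5%, z = 1.960.
VaR = 1.960 × 2.731% = 5.353%; on $750,000,000 that is $40,147,500.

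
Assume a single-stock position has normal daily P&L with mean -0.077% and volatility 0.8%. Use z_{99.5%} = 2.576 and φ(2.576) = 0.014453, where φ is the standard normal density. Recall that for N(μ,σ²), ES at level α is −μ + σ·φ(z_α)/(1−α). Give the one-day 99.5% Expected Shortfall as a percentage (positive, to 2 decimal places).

2.39%

Tail multiplier: φ(z)/(1−α) = 0.014453 / 0.005 = 2.891.
ES = −(-0.077%) + 0.8% × 2.891 = 2.390%.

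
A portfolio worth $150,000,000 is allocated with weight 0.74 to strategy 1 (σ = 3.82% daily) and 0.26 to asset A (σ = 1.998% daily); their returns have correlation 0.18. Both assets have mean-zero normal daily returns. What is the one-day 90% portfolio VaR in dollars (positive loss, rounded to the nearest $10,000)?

$5,700,000

σ_p² = 0.74²·3.82² + 0.26²·1.998² + 2·0.18·0.74·0.26·3.82·1.998 = 8.7893 (%²).
σ_p = √8.7893 = 2.965%.
At 90%, z = 1.282.
VaR = 1.282 × 2.965% = 3.801%; on $150,000,000 that is $5,701,500.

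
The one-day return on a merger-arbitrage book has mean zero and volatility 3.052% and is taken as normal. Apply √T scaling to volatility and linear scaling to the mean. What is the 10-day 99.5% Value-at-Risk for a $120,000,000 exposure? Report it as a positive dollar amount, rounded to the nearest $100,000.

At 99.5%, z = 2.576.
σ_{10d} = 3.052% × √10 = 9.651%.
VaR = 2.576 × 9.651% = 24.861%.
On $120,000,000: 0.24861 × $120,000,000 = $29,833,200.

$29,800,000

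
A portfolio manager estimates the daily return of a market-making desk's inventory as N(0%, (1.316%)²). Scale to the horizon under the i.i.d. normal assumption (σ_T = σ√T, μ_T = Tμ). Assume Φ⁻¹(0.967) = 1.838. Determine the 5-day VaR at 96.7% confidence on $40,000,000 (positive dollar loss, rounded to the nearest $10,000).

$2,160,000

σ_{5d} = 1.316% × √5 = 2.943%.
VaR = 1.838 × 2.943% = 5.409%.
On $40,000,000: 0.05409 × $40,000,000 = $2,163,600.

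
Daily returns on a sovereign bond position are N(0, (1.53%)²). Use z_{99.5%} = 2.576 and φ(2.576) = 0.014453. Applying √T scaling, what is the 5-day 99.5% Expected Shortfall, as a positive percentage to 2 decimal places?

9.89%

σ_{5d} = 1.53% × √5 = 3.421%.
ES multiplier = φ(z)/(1−α) = 0.014453/0.005 = 2.891.
ES = 3.421% × 2.891 = 9.890%.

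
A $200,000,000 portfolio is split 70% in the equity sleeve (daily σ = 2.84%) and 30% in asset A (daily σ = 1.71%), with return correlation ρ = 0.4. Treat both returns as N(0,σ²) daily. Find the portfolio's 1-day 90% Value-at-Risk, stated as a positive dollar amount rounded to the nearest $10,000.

$5,750,000

σ_p² = 0.7²·2.84² + 0.3²·1.71² + 2·0.4·0.7·0.3·2.84·1.71 = 5.0312 (%²).
σ_p = √5.0312 = 2.243%.
At 90%, z = 1.282.
VaR = 1.282 × 2.243% = 2.876%; on $200,000,000 that is $5,752,000.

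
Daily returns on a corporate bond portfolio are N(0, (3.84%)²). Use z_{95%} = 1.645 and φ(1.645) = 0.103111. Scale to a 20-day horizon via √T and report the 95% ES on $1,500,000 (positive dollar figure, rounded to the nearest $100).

σ_{20d} = 3.84% × √20 = 17.173%.
ES multiplier = φ(z)/(1−α) = 0.103111/0.05 = 2.062.
ES = 17.173% × 2.062 = 35.411%; on $1,500,000: $531,165.

$531,200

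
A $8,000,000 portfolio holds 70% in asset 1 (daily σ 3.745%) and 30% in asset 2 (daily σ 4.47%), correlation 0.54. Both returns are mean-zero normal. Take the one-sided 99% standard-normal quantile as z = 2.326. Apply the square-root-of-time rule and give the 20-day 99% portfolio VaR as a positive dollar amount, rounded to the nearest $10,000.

σ_p = √(0.7²·3.745² + 0.3²·4.47² + 2·0.54·0.7·0.3·3.745·4.47) = 3.531%.
σ_{20d} = 3.531% × √20 = 15.791%.
VaR = 2.326 × 15.791% = 36.730%; on $8,000,000 that is $2,938,400.

$2,940,000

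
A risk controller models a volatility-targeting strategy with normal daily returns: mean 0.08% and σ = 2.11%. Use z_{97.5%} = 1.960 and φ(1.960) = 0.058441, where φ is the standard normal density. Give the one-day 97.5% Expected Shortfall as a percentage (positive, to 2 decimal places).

Tail multiplier: φ(z)/(1−α) = 0.058441 / 0.025 = 2.338.
ES = −(0.08%) + 2.11% × 2.338 = 4.853%.

4.85%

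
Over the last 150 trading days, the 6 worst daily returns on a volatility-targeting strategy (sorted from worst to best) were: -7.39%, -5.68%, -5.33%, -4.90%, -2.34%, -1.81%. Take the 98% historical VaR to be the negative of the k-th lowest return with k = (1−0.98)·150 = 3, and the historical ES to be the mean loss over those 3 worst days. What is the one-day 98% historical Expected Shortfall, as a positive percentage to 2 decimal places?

6.13%

The 3 worst returns sum to -18.40%.
ES = −(-18.40%) / 3 = 6.1333…% ≈ 6.13%.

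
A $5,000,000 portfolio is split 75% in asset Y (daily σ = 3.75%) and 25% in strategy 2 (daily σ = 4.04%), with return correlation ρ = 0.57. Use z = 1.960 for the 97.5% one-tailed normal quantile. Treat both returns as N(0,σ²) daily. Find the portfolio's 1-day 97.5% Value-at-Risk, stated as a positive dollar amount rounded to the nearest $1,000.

σ_p² = 0.75²·3.75² + 0.25²·4.04² + 2·0.57·0.75·0.25·3.75·4.04 = 12.1686 (%²).
σ_p = √12.1686 = 3.488%.
VaR = 1.960 × 3.488% = 6.836%; on $5,000,000 that is $341,800.

$342,000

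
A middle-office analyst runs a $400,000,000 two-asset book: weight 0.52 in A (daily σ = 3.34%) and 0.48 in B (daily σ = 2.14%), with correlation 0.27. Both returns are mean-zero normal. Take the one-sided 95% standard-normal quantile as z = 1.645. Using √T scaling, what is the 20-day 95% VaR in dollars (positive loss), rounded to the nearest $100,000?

σ_p = √(0.52²·3.34² + 0.48²·2.14² + 2·0.27·0.52·0.48·3.34·2.14) = 2.244%.
σ_{20d} = 2.244% × √20 = 10.035%.
VaR = 1.645 × 10.035% = 16.508%; on $400,000,000 that is $66,032,000.

$66,000,000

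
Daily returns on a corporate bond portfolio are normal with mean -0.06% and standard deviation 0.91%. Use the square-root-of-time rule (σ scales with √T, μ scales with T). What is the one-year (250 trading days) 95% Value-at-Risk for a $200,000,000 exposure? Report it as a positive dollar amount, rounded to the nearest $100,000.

At 95%, z = 1.645.
σ_{250d} = 0.91% × √250 = 14.388%; μ_{250d} = 250 × -0.06% = -15.000%.
VaR = −(-15.000%) + 1.645 × 14.388% = 38.668%.
On $200,000,000: 0.38668 × $200,000,000 = $77,336,000.

$77,300,000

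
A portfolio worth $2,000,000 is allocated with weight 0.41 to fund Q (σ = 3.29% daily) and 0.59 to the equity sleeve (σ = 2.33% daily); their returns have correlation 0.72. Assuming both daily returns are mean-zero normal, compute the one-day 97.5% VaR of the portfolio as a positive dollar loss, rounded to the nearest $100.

$99,000

σ_p² = 0.41²·3.29² + 0.59²·2.33² + 2·0.72·0.41·0.59·3.29·2.33 = 6.3796 (%²).
σ_p = √6.3796 = 2.526%.
At 97.5%, z = 1.960.
VaR = 1.960 × 2.526% = 4.951%; on $2,000,000 that is $99,020.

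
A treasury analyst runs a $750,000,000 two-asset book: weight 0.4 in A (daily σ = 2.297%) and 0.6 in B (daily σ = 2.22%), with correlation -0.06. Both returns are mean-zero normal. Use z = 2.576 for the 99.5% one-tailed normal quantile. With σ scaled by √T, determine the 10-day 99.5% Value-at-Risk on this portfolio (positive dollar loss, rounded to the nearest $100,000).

$96,000,000

σ_p = √(0.4²·2.297² + 0.6²·2.22² + 2·-0.06·0.4·0.6·2.297·2.22) = 1.572%.
σ_{10d} = 1.572% × √10 = 4.971%.
VaR = 2.576 × 4.971% = 12.805%; on $750,000,000 that is $96,037,500.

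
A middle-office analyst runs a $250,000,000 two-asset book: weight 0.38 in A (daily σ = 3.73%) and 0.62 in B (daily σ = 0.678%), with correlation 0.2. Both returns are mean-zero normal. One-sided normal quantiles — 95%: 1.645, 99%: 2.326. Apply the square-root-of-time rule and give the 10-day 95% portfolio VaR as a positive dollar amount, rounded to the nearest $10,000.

$20,250,000

σ_p = √(0.38²·3.73² + 0.62²·0.678² + 2·0.2·0.38·0.62·3.73·0.678) = 1.557%.
σ_{10d} = 1.557% × √10 = 4.924%.
VaR = 1.645 × 4.924% = 8.100%; on $250,000,000 that is $20,250,000.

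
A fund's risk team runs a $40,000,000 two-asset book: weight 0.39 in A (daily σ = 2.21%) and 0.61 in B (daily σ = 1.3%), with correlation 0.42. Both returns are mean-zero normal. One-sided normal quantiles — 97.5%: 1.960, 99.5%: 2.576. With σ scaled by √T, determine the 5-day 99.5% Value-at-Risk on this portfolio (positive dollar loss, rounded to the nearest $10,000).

σ_p = √(0.39²·2.21² + 0.61²·1.3² + 2·0.42·0.39·0.61·2.21·1.3) = 1.395%.
σ_{5d} = 1.395% × √5 = 3.119%.
VaR = 2.576 × 3.119% = 8.035%; on $40,000,000 that is $3,214,000.

$3,210,000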